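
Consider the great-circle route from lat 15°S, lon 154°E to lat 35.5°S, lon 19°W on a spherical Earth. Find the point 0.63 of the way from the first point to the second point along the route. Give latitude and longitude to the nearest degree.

≈ lat 80°S, lon 24°E

Convert each endpoint to a unit vector on the sphere (x = cos φ cos λ, y = cos φ sin λ, z = sin φ).
The central angle between the endpoints is δ = arccos(p₁·p₂) ≈ 2.253 rad (129.1°).
Interpolate at f = 0.63 with slerp weights a = sin((1−f)δ)/sin δ ≈ 0.953, b = sin(fδ)/sin δ ≈ 1.273.
p = a·p₁ + b·p₂ ≈ (0.152, 0.066, -0.986); φ = arcsin(p_z) ≈ -80.44°, λ = atan2(p_y, p_x) ≈ 23.51°.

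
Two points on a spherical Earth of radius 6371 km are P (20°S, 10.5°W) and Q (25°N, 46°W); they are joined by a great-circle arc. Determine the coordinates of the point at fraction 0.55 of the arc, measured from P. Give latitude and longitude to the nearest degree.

Convert each endpoint to a unit vector on the sphere (x = cos φ cos λ, y = cos φ sin λ, z = sin φ).
The central angle between the endpoints is δ = arccos(p₁·p₂) ≈ 0.990 rad (56.7°).
Interpolate at f = 0.55 with slerp weights a = sin((1−f)δ)/sin δ ≈ 0.515, b = sin(fδ)/sin δ ≈ 0.620.
p = a·p₁ + b·p₂ ≈ (0.866, -0.492, 0.086); φ = arcsin(p_z) ≈ 4.91°, λ = atan2(p_y, p_x) ≈ -29.60°.

≈ (5°N, 30°W)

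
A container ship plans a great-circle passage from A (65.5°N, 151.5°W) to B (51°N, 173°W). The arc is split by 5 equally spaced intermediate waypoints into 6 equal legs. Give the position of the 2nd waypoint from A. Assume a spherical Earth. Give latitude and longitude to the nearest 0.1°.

≈ (61.1°N, 160.8°W)

From cos δ = sin φ₁ sin φ₂ + cos φ₁ cos φ₂ cos Δλ, the central angle is δ ≈ 0.318 rad (18.2°).
Interpolate at f = 2/6 with slerp weights a = sin((1−f)δ)/sin δ ≈ 0.673, b = sin(fδ)/sin δ ≈ 0.338.
p = a·p₁ + b·p₂ ≈ (-0.457, -0.159, 0.875); φ = arcsin(p_z) ≈ 61.08°, λ = atan2(p_y, p_x) ≈ -160.79°.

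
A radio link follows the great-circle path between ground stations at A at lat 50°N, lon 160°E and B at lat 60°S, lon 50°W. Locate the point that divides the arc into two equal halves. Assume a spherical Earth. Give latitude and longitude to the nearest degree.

≈ lat 17°S, lon 150°W

The haversine formula gives a central angle δ ≈ 2.799 rad (160.3°) between the endpoints.
Interpolate at f = 1/2 with slerp weights a = sin((1−f)δ)/sin δ ≈ 2.930, b = sin(fδ)/sin δ ≈ 2.930.
p = a·p₁ + b·p₂ ≈ (-0.828, -0.478, -0.293); φ = arcsin(p_z) ≈ -17.03°, λ = atan2(p_y, p_x) ≈ -150.00°.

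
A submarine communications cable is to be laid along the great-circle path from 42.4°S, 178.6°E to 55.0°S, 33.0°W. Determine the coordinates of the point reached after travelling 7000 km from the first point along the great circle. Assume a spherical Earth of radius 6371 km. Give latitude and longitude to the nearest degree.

≈ 69°S, 51°W

Convert each endpoint to a unit vector on the sphere (x = cos φ cos λ, y = cos φ sin λ, z = sin φ).
The central angle between the endpoints is δ = arccos(p₁·p₂) ≈ 1.378 rad (79.0°). The total great-circle distance is δ·R ≈ 1.378 × 6371 ≈ 8779 km, so the target fraction is f = 7000/8779 ≈ 0.797.
Interpolate at f ≈ 0.797 with slerp weights a = sin((1−f)δ)/sin δ ≈ 0.281, b = sin(fδ)/sin δ ≈ 0.907.
p = a·p₁ + b·p₂ ≈ (0.229, -0.278, -0.933); φ = arcsin(p_z) ≈ -68.86°, λ = atan2(p_y, p_x) ≈ -50.54°.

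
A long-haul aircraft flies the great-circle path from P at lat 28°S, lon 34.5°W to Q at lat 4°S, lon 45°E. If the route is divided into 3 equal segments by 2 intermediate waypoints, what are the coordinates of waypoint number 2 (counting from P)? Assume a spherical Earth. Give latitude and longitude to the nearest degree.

The haversine formula gives a central angle δ ≈ 1.376 rad (78.9°) between the endpoints.
Interpolate at f = 2/3 with slerp weights a = sin((1−f)δ)/sin δ ≈ 0.451, b = sin(fδ)/sin δ ≈ 0.809.
p = a·p₁ + b·p₂ ≈ (0.899, 0.345, -0.268); φ = arcsin(p_z) ≈ -15.57°, λ = atan2(p_y, p_x) ≈ 21.00°.

≈ lat 16°S, lon 21°E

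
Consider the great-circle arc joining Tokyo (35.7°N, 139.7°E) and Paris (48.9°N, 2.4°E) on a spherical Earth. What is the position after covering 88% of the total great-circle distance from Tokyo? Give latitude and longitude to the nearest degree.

≈ 57°N, 13°E

Write both endpoints as unit vectors p₁, p₂ with components (cos φ cos λ, cos φ sin λ, sin φ).
The central angle between the endpoints is δ = arccos(p₁·p₂) ≈ 1.523 rad (87.3°).
Interpolate at f = 0.88 with slerp weights a = sin((1−f)δ)/sin δ ≈ 0.182, b = sin(fδ)/sin δ ≈ 0.975.
p = a·p₁ + b·p₂ ≈ (0.527, 0.122, 0.841); φ = arcsin(p_z) ≈ 57.21°, λ = atan2(p_y, p_x) ≈ 13.07°.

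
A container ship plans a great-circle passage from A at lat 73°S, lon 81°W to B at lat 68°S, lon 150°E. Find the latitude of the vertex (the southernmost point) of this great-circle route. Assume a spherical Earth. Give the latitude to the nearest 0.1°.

≈ 81.5°S

The great circle lies in the plane with unit normal n̂ = (p₁ × p₂)/|p₁ × p₂|.
Here n̂_z ≈ -0.148; the vertex latitude is φ_max = arccos|n̂_z| ≈ 81.5°.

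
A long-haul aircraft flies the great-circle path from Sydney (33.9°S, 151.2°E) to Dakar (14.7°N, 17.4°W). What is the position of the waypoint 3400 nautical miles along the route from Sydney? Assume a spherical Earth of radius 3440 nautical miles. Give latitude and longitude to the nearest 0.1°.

≈ 64.3°S, 68.8°E

Write both endpoints as unit vectors p₁, p₂ with components (cos φ cos λ, cos φ sin λ, sin φ).
The central angle between the endpoints is δ = arccos(p₁·p₂) ≈ 2.761 rad (158.2°). The total great-circle distance is δ·R ≈ 2.761 × 3440 ≈ 9499 nmi, so the target fraction is f = 3400/9499 ≈ 0.358.
Interpolate at f ≈ 0.358 with slerp weights a = sin((1−f)δ)/sin δ ≈ 2.639, b = sin(fδ)/sin δ ≈ 2.250.
p = a·p₁ + b·p₂ ≈ (0.157, 0.404, -0.901); φ = arcsin(p_z) ≈ -64.29°, λ = atan2(p_y, p_x) ≈ 68.79°.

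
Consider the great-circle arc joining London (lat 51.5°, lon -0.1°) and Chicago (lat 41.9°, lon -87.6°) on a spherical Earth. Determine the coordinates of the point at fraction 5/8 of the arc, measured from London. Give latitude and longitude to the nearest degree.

≈ lat 54°, lon -61°

Convert each endpoint to a unit vector on the sphere (x = cos φ cos λ, y = cos φ sin λ, z = sin φ).
The central angle between the endpoints is δ = arccos(p₁·p₂) ≈ 0.997 rad (57.1°).
Interpolate at f = 5/8 with slerp weights a = sin((1−f)δ)/sin δ ≈ 0.435, b = sin(fδ)/sin δ ≈ 0.695.
p = a·p₁ + b·p₂ ≈ (0.292, -0.517, 0.804); φ = arcsin(p_z) ≈ 53.55°, λ = atan2(p_y, p_x) ≈ -60.52°.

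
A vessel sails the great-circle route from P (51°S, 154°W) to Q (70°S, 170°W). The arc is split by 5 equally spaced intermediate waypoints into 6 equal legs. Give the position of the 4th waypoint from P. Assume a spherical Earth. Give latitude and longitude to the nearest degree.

≈ (64°S, 162°W)

From cos δ = sin φ₁ sin φ₂ + cos φ₁ cos φ₂ cos Δλ, the central angle is δ ≈ 0.356 rad (20.4°).
Interpolate at f = 4/6 with slerp weights a = sin((1−f)δ)/sin δ ≈ 0.340, b = sin(fδ)/sin δ ≈ 0.675.
p = a·p₁ + b·p₂ ≈ (-0.419, -0.134, -0.898); φ = arcsin(p_z) ≈ -63.88°, λ = atan2(p_y, p_x) ≈ -162.31°.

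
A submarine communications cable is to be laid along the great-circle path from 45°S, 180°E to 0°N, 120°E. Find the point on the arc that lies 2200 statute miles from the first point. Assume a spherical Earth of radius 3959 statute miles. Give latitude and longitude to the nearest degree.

≈ 27°S, 147°E

Convert each endpoint to a unit vector on the sphere (x = cos φ cos λ, y = cos φ sin λ, z = sin φ).
The central angle between the endpoints is δ = arccos(p₁·p₂) ≈ 1.209 rad (69.3°). The total great-circle distance is δ·R ≈ 1.209 × 3959 ≈ 4788 mi, so the target fraction is f = 2200/4788 ≈ 0.459.
Interpolate at f ≈ 0.459 with slerp weights a = sin((1−f)δ)/sin δ ≈ 0.650, b = sin(fδ)/sin δ ≈ 0.564.
p = a·p₁ + b·p₂ ≈ (-0.742, 0.488, -0.460); φ = arcsin(p_z) ≈ -27.37°, λ = atan2(p_y, p_x) ≈ 146.64°.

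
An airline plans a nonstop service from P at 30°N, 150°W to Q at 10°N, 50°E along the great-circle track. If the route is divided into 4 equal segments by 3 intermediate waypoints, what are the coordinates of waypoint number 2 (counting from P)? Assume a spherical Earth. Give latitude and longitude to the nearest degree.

≈ 63°N, 110°E

The haversine formula gives a central angle δ ≈ 2.367 rad (135.6°) between the endpoints.
Interpolate at f = 2/4 with slerp weights a = sin((1−f)δ)/sin δ ≈ 1.324, b = sin(fδ)/sin δ ≈ 1.324.
p = a·p₁ + b·p₂ ≈ (-0.155, 0.425, 0.892); φ = arcsin(p_z) ≈ 63.08°, λ = atan2(p_y, p_x) ≈ 110.00°.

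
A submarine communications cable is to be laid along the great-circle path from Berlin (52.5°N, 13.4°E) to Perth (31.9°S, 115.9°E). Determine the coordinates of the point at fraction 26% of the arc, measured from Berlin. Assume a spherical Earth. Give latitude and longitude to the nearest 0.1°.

≈ 37.5°N, 53.8°E

From cos δ = sin φ₁ sin φ₂ + cos φ₁ cos φ₂ cos Δλ, the central angle is δ ≈ 2.131 rad (122.1°).
Interpolate at f = 0.26 with slerp weights a = sin((1−f)δ)/sin δ ≈ 1.180, b = sin(fδ)/sin δ ≈ 0.621.
p = a·p₁ + b·p₂ ≈ (0.469, 0.641, 0.608); φ = arcsin(p_z) ≈ 37.46°, λ = atan2(p_y, p_x) ≈ 53.81°.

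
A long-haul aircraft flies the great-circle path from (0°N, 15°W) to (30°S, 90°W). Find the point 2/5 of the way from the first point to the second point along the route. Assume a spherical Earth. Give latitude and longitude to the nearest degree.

≈ (15°S, 42°W)

Write both endpoints as unit vectors p₁, p₂ with components (cos φ cos λ, cos φ sin λ, sin φ).
The central angle between the endpoints is δ = arccos(p₁·p₂) ≈ 1.345 rad (77.0°).
Interpolate at f = 2/5 with slerp weights a = sin((1−f)δ)/sin δ ≈ 0.741, b = sin(fδ)/sin δ ≈ 0.526.
p = a·p₁ + b·p₂ ≈ (0.716, -0.647, -0.263); φ = arcsin(p_z) ≈ -15.24°, λ = atan2(p_y, p_x) ≈ -42.12°.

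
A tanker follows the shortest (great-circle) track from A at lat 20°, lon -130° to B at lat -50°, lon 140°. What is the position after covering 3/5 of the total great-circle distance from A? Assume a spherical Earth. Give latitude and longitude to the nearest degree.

≈ lat -28°, lon -172°

Write both endpoints as unit vectors p₁, p₂ with components (cos φ cos λ, cos φ sin λ, sin φ).
The central angle between the endpoints is δ = arccos(p₁·p₂) ≈ 1.836 rad (105.2°).
Interpolate at f = 3/5 with slerp weights a = sin((1−f)δ)/sin δ ≈ 0.694, b = sin(fδ)/sin δ ≈ 0.924.
p = a·p₁ + b·p₂ ≈ (-0.874, -0.118, -0.470); φ = arcsin(p_z) ≈ -28.07°, λ = atan2(p_y, p_x) ≈ -172.32°.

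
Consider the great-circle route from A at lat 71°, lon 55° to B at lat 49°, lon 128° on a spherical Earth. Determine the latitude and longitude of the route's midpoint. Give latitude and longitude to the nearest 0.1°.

Write both endpoints as unit vectors p₁, p₂ with components (cos φ cos λ, cos φ sin λ, sin φ).
The central angle between the endpoints is δ = arccos(p₁·p₂) ≈ 0.682 rad (39.1°).
Interpolate at f = 1/2 with slerp weights a = sin((1−f)δ)/sin δ ≈ 0.531, b = sin(fδ)/sin δ ≈ 0.531.
p = a·p₁ + b·p₂ ≈ (-0.115, 0.416, 0.902); φ = arcsin(p_z) ≈ 64.44°, λ = atan2(p_y, p_x) ≈ 105.49°.

≈ lat 64.4°, lon 105.5°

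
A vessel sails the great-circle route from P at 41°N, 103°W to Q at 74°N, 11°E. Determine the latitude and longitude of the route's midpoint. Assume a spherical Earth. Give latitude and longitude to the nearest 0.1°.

≈ 66.9°N, 81.6°W

Convert each endpoint to a unit vector on the sphere (x = cos φ cos λ, y = cos φ sin λ, z = sin φ).
The central angle between the endpoints is δ = arccos(p₁·p₂) ≈ 0.993 rad (56.9°).
Interpolate at f = 1/2 with slerp weights a = sin((1−f)δ)/sin δ ≈ 0.569, b = sin(fδ)/sin δ ≈ 0.569.
p = a·p₁ + b·p₂ ≈ (0.057, -0.388, 0.920); φ = arcsin(p_z) ≈ 66.89°, λ = atan2(p_y, p_x) ≈ -81.60°.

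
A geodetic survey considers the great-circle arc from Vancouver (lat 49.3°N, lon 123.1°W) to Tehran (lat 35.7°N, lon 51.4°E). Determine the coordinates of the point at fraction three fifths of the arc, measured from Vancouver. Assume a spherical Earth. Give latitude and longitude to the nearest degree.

Write both endpoints as unit vectors p₁, p₂ with components (cos φ cos λ, cos φ sin λ, sin φ).
The central angle between the endpoints is δ = arccos(p₁·p₂) ≈ 1.656 rad (94.9°).
Interpolate at f = 3/5 with slerp weights a = sin((1−f)δ)/sin δ ≈ 0.617, b = sin(fδ)/sin δ ≈ 0.841.
p = a·p₁ + b·p₂ ≈ (0.206, 0.197, 0.959); φ = arcsin(p_z) ≈ 73.45°, λ = atan2(p_y, p_x) ≈ 43.62°.

≈ lat 73°N, lon 44°E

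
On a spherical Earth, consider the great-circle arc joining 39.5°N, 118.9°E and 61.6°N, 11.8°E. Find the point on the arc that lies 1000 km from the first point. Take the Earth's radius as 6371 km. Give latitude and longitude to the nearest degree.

≈ 47°N, 112°E

From cos δ = sin φ₁ sin φ₂ + cos φ₁ cos φ₂ cos Δλ, the central angle is δ ≈ 1.102 rad (63.2°). The total great-circle distance is δ·R ≈ 1.102 × 6371 ≈ 7022 km, so the target fraction is f = 1000/7022 ≈ 0.142.
Interpolate at f ≈ 0.142 with slerp weights a = sin((1−f)δ)/sin δ ≈ 0.909, b = sin(fδ)/sin δ ≈ 0.175.
p = a·p₁ + b·p₂ ≈ (-0.257, 0.631, 0.732); φ = arcsin(p_z) ≈ 47.06°, λ = atan2(p_y, p_x) ≈ 112.19°.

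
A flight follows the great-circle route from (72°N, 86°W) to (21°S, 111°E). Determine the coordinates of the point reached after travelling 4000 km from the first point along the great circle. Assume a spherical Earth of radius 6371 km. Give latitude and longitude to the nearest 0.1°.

Convert each endpoint to a unit vector on the sphere (x = cos φ cos λ, y = cos φ sin λ, z = sin φ).
The central angle between the endpoints is δ = arccos(p₁·p₂) ≈ 2.235 rad (128.1°). The total great-circle distance is δ·R ≈ 2.235 × 6371 ≈ 14241 km, so the target fraction is f = 4000/14241 ≈ 0.281.
Interpolate at f ≈ 0.281 with slerp weights a = sin((1−f)δ)/sin δ ≈ 1.269, b = sin(fδ)/sin δ ≈ 0.746.
p = a·p₁ + b·p₂ ≈ (-0.222, 0.259, 0.940); φ = arcsin(p_z) ≈ 70.04°, λ = atan2(p_y, p_x) ≈ 130.63°.

≈ (70.0°N, 130.6°E)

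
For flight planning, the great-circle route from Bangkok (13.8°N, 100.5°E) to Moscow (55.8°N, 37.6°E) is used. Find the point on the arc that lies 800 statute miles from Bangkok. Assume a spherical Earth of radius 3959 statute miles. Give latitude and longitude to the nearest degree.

≈ (23°N, 93°E)

Convert each endpoint to a unit vector on the sphere (x = cos φ cos λ, y = cos φ sin λ, z = sin φ).
The central angle between the endpoints is δ = arccos(p₁·p₂) ≈ 1.109 rad (63.5°). The total great-circle distance is δ·R ≈ 1.109 × 3959 ≈ 4389 mi, so the target fraction is f = 800/4389 ≈ 0.182.
Interpolate at f ≈ 0.182 with slerp weights a = sin((1−f)δ)/sin δ ≈ 0.880, b = sin(fδ)/sin δ ≈ 0.224.
p = a·p₁ + b·p₂ ≈ (-0.056, 0.917, 0.395); φ = arcsin(p_z) ≈ 23.28°, λ = atan2(p_y, p_x) ≈ 93.48°.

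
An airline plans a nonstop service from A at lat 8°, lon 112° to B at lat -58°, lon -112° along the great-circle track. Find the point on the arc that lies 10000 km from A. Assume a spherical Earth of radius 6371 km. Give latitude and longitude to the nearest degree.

The haversine formula gives a central angle δ ≈ 2.089 rad (119.7°) between the endpoints. The total great-circle distance is δ·R ≈ 2.089 × 6371 ≈ 13310 km, so the target fraction is f = 10000/13310 ≈ 0.751.
Interpolate at f ≈ 0.751 with slerp weights a = sin((1−f)δ)/sin δ ≈ 0.572, b = sin(fδ)/sin δ ≈ 1.151.
p = a·p₁ + b·p₂ ≈ (-0.441, -0.041, -0.897); φ = arcsin(p_z) ≈ -63.74°, λ = atan2(p_y, p_x) ≈ -174.71°.

≈ lat -64°, lon -175°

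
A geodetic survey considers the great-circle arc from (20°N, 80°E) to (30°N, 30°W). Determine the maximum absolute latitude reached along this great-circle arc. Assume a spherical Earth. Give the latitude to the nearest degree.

≈ 40°N

The great circle lies in the plane with unit normal n̂ = (p₁ × p₂)/|p₁ × p₂|.
Here n̂_z ≈ -0.769; the vertex latitude is φ_max = arccos|n̂_z| ≈ 39.7°.
Check via Clairaut: cos φ_max = |cos φ₁| · sin C = cos(20.0°)·sin(54.9°) ≈ 0.769, again giving ≈ 39.7°.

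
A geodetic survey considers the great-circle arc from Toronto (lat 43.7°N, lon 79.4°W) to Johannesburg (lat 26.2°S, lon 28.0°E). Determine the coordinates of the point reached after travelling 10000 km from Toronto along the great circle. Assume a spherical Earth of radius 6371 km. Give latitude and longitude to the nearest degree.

≈ lat 6°S, lon 4°E

Write both endpoints as unit vectors p₁, p₂ with components (cos φ cos λ, cos φ sin λ, sin φ).
The central angle between the endpoints is δ = arccos(p₁·p₂) ≈ 2.093 rad (119.9°). The total great-circle distance is δ·R ≈ 2.093 × 6371 ≈ 13336 km, so the target fraction is f = 10000/13336 ≈ 0.750.
Interpolate at f ≈ 0.750 with slerp weights a = sin((1−f)δ)/sin δ ≈ 0.577, b = sin(fδ)/sin δ ≈ 1.154.
p = a·p₁ + b·p₂ ≈ (0.991, 0.076, -0.111); φ = arcsin(p_z) ≈ -6.36°, λ = atan2(p_y, p_x) ≈ 4.39°.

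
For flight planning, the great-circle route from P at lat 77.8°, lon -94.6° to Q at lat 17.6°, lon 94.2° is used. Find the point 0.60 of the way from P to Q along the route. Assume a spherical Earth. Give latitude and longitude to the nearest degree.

≈ lat 51°, lon 96°

From cos δ = sin φ₁ sin φ₂ + cos φ₁ cos φ₂ cos Δλ, the central angle is δ ≈ 1.474 rad (84.5°).
Interpolate at f = 0.60 with slerp weights a = sin((1−f)δ)/sin δ ≈ 0.559, b = sin(fδ)/sin δ ≈ 0.777.
p = a·p₁ + b·p₂ ≈ (-0.064, 0.621, 0.781); φ = arcsin(p_z) ≈ 51.36°, λ = atan2(p_y, p_x) ≈ 95.86°.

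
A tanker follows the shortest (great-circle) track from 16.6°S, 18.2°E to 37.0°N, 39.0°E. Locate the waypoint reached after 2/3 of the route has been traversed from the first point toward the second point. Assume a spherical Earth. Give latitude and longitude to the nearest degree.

Write both endpoints as unit vectors p₁, p₂ with components (cos φ cos λ, cos φ sin λ, sin φ).
The central angle between the endpoints is δ = arccos(p₁·p₂) ≈ 0.996 rad (57.1°).
Interpolate at f = 2/3 with slerp weights a = sin((1−f)δ)/sin δ ≈ 0.388, b = sin(fδ)/sin δ ≈ 0.734.
p = a·p₁ + b·p₂ ≈ (0.809, 0.485, 0.331); φ = arcsin(p_z) ≈ 19.33°, λ = atan2(p_y, p_x) ≈ 30.95°.

≈ 19°N, 31°E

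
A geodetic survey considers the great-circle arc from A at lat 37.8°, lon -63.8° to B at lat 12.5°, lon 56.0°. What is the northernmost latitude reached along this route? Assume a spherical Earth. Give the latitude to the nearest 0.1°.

≈ 46.3°

The great circle lies in the plane with unit normal n̂ = (p₁ × p₂)/|p₁ × p₂|.
Here n̂_z ≈ +0.692; the vertex latitude is φ_max = arccos|n̂_z| ≈ 46.3°.
Check via Clairaut: cos φ_max = |cos φ₁| · sin C = cos(37.8°)·sin(61.1°) ≈ 0.692, again giving ≈ 46.3°.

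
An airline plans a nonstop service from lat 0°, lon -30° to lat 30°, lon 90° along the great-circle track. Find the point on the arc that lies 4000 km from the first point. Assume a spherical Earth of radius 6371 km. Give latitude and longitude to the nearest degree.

The haversine formula gives a central angle δ ≈ 2.019 rad (115.7°) between the endpoints. The total great-circle distance is δ·R ≈ 2.019 × 6371 ≈ 12861 km, so the target fraction is f = 4000/12861 ≈ 0.311.
Interpolate at f ≈ 0.311 with slerp weights a = sin((1−f)δ)/sin δ ≈ 1.091, b = sin(fδ)/sin δ ≈ 0.652.
p = a·p₁ + b·p₂ ≈ (0.945, 0.019, 0.326); φ = arcsin(p_z) ≈ 19.02°, λ = atan2(p_y, p_x) ≈ 1.13°.

≈ lat 19°, lon 1°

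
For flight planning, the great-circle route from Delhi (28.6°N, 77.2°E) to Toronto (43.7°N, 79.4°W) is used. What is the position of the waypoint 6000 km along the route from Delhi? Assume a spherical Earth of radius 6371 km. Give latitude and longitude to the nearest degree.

≈ (74°N, 19°E)

The haversine formula gives a central angle δ ≈ 1.825 rad (104.6°) between the endpoints. The total great-circle distance is δ·R ≈ 1.825 × 6371 ≈ 11629 km, so the target fraction is f = 6000/11629 ≈ 0.516.
Interpolate at f ≈ 0.516 with slerp weights a = sin((1−f)δ)/sin δ ≈ 0.799, b = sin(fδ)/sin δ ≈ 0.836.
p = a·p₁ + b·p₂ ≈ (0.266, 0.090, 0.960); φ = arcsin(p_z) ≈ 73.66°, λ = atan2(p_y, p_x) ≈ 18.69°.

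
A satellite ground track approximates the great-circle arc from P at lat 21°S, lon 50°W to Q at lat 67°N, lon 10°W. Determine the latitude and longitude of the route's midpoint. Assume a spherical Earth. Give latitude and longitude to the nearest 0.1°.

≈ lat 24.1°N, lon 38.5°W

Write both endpoints as unit vectors p₁, p₂ with components (cos φ cos λ, cos φ sin λ, sin φ).
The central angle between the endpoints is δ = arccos(p₁·p₂) ≈ 1.621 rad (92.9°).
Interpolate at f = 1/2 with slerp weights a = sin((1−f)δ)/sin δ ≈ 0.726, b = sin(fδ)/sin δ ≈ 0.726.
p = a·p₁ + b·p₂ ≈ (0.715, -0.568, 0.408); φ = arcsin(p_z) ≈ 24.07°, λ = atan2(p_y, p_x) ≈ -38.49°.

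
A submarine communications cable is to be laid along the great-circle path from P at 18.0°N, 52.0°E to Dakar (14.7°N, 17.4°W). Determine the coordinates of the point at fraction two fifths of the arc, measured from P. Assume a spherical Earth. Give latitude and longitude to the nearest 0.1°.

The haversine formula gives a central angle δ ≈ 1.157 rad (66.3°) between the endpoints.
Interpolate at f = 2/5 with slerp weights a = sin((1−f)δ)/sin δ ≈ 0.699, b = sin(fδ)/sin δ ≈ 0.488.
p = a·p₁ + b·p₂ ≈ (0.859, 0.383, 0.340); φ = arcsin(p_z) ≈ 19.86°, λ = atan2(p_y, p_x) ≈ 24.00°.

≈ 19.9°N, 24.0°E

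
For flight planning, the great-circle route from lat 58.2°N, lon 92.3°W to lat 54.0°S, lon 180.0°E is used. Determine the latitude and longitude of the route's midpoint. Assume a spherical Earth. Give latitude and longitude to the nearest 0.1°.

Write both endpoints as unit vectors p₁, p₂ with components (cos φ cos λ, cos φ sin λ, sin φ).
The central angle between the endpoints is δ = arccos(p₁·p₂) ≈ 2.312 rad (132.5°).
Interpolate at f = 1/2 with slerp weights a = sin((1−f)δ)/sin δ ≈ 1.241, b = sin(fδ)/sin δ ≈ 1.241.
p = a·p₁ + b·p₂ ≈ (-0.755, -0.653, 0.051); φ = arcsin(p_z) ≈ 2.91°, λ = atan2(p_y, p_x) ≈ -139.15°.

≈ lat 2.9°N, lon 139.2°W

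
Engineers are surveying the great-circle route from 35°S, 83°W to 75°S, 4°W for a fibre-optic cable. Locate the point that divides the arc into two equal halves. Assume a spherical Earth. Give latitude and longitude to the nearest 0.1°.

The haversine formula gives a central angle δ ≈ 0.934 rad (53.5°) between the endpoints.
Interpolate at f = 1/2 with slerp weights a = sin((1−f)δ)/sin δ ≈ 0.560, b = sin(fδ)/sin δ ≈ 0.560.
p = a·p₁ + b·p₂ ≈ (0.200, -0.465, -0.862); φ = arcsin(p_z) ≈ -59.55°, λ = atan2(p_y, p_x) ≈ -66.69°.

≈ 59.6°S, 66.7°W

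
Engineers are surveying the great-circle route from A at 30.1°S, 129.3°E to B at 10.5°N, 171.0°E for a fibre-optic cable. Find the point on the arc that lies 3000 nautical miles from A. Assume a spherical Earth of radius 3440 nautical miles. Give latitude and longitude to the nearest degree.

≈ 5°N, 166°E

Write both endpoints as unit vectors p₁, p₂ with components (cos φ cos λ, cos φ sin λ, sin φ).
The central angle between the endpoints is δ = arccos(p₁·p₂) ≈ 0.996 rad (57.1°). The total great-circle distance is δ·R ≈ 0.996 × 3440 ≈ 3426 nmi, so the target fraction is f = 3000/3426 ≈ 0.876.
Interpolate at f ≈ 0.876 with slerp weights a = sin((1−f)δ)/sin δ ≈ 0.147, b = sin(fδ)/sin δ ≈ 0.912.
p = a·p₁ + b·p₂ ≈ (-0.967, 0.239, 0.092); φ = arcsin(p_z) ≈ 5.31°, λ = atan2(p_y, p_x) ≈ 166.12°.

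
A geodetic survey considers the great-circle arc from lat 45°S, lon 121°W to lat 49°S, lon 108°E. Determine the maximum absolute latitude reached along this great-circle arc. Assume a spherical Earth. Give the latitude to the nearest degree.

The great circle lies in the plane with unit normal n̂ = (p₁ × p₂)/|p₁ × p₂|.
Here n̂_z ≈ -0.360; the vertex latitude is φ_max = arccos|n̂_z| ≈ 68.9°.
Check via Clairaut: cos φ_max = |cos φ₁| · sin C = cos(45.0°)·sin(149.4°) ≈ 0.360, again giving ≈ 68.9°.

≈ 69°S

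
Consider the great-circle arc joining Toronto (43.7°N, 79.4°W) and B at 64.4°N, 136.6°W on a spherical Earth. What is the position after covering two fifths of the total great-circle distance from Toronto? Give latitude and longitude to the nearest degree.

≈ 55°N, 95°W

Convert each endpoint to a unit vector on the sphere (x = cos φ cos λ, y = cos φ sin λ, z = sin φ).
The central angle between the endpoints is δ = arccos(p₁·p₂) ≈ 0.656 rad (37.6°).
Interpolate at f = 2/5 with slerp weights a = sin((1−f)δ)/sin δ ≈ 0.629, b = sin(fδ)/sin δ ≈ 0.425.
p = a·p₁ + b·p₂ ≈ (-0.050, -0.573, 0.818); φ = arcsin(p_z) ≈ 54.88°, λ = atan2(p_y, p_x) ≈ -94.98°.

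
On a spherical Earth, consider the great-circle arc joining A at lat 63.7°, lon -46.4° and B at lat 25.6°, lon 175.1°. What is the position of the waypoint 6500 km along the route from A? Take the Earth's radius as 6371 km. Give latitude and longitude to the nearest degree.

Convert each endpoint to a unit vector on the sphere (x = cos φ cos λ, y = cos φ sin λ, z = sin φ).
The central angle between the endpoints is δ = arccos(p₁·p₂) ≈ 1.483 rad (84.9°). The total great-circle distance is δ·R ≈ 1.483 × 6371 ≈ 9446 km, so the target fraction is f = 6500/9446 ≈ 0.688.
Interpolate at f ≈ 0.688 with slerp weights a = sin((1−f)δ)/sin δ ≈ 0.448, b = sin(fδ)/sin δ ≈ 0.856.
p = a·p₁ + b·p₂ ≈ (-0.632, -0.078, 0.771); φ = arcsin(p_z) ≈ 50.45°, λ = atan2(p_y, p_x) ≈ -172.98°.

≈ lat 50°, lon -173°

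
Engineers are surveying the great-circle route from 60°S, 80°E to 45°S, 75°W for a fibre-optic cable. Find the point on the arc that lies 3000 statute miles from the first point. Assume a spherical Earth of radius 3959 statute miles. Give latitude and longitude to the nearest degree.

From cos δ = sin φ₁ sin φ₂ + cos φ₁ cos φ₂ cos Δλ, the central angle is δ ≈ 1.275 rad (73.0°). The total great-circle distance is δ·R ≈ 1.275 × 3959 ≈ 5046 mi, so the target fraction is f = 3000/5046 ≈ 0.595.
Interpolate at f ≈ 0.595 with slerp weights a = sin((1−f)δ)/sin δ ≈ 0.517, b = sin(fδ)/sin δ ≈ 0.719.
p = a·p₁ + b·p₂ ≈ (0.176, -0.236, -0.956); φ = arcsin(p_z) ≈ -72.84°, λ = atan2(p_y, p_x) ≈ -53.28°.

≈ 73°S, 53°W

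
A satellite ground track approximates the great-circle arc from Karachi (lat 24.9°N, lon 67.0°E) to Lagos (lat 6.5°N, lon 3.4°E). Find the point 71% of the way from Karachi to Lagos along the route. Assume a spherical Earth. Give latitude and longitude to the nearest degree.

≈ lat 14°N, lon 21°E

Convert each endpoint to a unit vector on the sphere (x = cos φ cos λ, y = cos φ sin λ, z = sin φ).
The central angle between the endpoints is δ = arccos(p₁·p₂) ≈ 1.106 rad (63.4°).
Interpolate at f = 0.71 with slerp weights a = sin((1−f)δ)/sin δ ≈ 0.353, b = sin(fδ)/sin δ ≈ 0.791.
p = a·p₁ + b·p₂ ≈ (0.909, 0.341, 0.238); φ = arcsin(p_z) ≈ 13.77°, λ = atan2(p_y, p_x) ≈ 20.56°.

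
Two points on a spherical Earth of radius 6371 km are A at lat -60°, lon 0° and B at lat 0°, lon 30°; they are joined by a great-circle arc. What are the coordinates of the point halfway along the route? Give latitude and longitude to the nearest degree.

≈ lat -31°, lon 20°

Write both endpoints as unit vectors p₁, p₂ with components (cos φ cos λ, cos φ sin λ, sin φ).
The central angle between the endpoints is δ = arccos(p₁·p₂) ≈ 1.123 rad (64.3°).
Interpolate at f = 1/2 with slerp weights a = sin((1−f)δ)/sin δ ≈ 0.591, b = sin(fδ)/sin δ ≈ 0.591.
p = a·p₁ + b·p₂ ≈ (0.807, 0.295, -0.512); φ = arcsin(p_z) ≈ -30.77°, λ = atan2(p_y, p_x) ≈ 20.10°.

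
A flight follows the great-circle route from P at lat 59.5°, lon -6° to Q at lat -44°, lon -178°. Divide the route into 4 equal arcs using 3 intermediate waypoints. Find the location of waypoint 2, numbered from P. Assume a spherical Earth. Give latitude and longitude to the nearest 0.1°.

Write both endpoints as unit vectors p₁, p₂ with components (cos φ cos λ, cos φ sin λ, sin φ).
The central angle between the endpoints is δ = arccos(p₁·p₂) ≈ 2.858 rad (163.8°).
Interpolate at f = 2/4 with slerp weights a = sin((1−f)δ)/sin δ ≈ 3.539, b = sin(fδ)/sin δ ≈ 3.539.
p = a·p₁ + b·p₂ ≈ (-0.758, -0.277, 0.591); φ = arcsin(p_z) ≈ 36.22°, λ = atan2(p_y, p_x) ≈ -159.95°.

≈ lat 36.2°, lon -159.9°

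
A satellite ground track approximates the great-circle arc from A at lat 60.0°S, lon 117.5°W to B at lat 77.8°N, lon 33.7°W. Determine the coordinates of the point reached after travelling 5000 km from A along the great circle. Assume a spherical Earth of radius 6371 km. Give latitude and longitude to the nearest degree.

Write both endpoints as unit vectors p₁, p₂ with components (cos φ cos λ, cos φ sin λ, sin φ).
The central angle between the endpoints is δ = arccos(p₁·p₂) ≈ 2.559 rad (146.6°). The total great-circle distance is δ·R ≈ 2.559 × 6371 ≈ 16304 km, so the target fraction is f = 5000/16304 ≈ 0.307.
Interpolate at f ≈ 0.307 with slerp weights a = sin((1−f)δ)/sin δ ≈ 1.780, b = sin(fδ)/sin δ ≈ 1.285.
p = a·p₁ + b·p₂ ≈ (-0.185, -0.940, -0.286); φ = arcsin(p_z) ≈ -16.63°, λ = atan2(p_y, p_x) ≈ -101.14°.

≈ lat 17°S, lon 101°W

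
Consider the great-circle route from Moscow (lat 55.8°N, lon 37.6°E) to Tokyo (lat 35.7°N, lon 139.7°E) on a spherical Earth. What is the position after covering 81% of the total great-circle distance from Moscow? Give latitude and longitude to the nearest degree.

≈ lat 46°N, lon 129°E

The haversine formula gives a central angle δ ≈ 1.173 rad (67.2°) between the endpoints.
Interpolate at f = 0.81 with slerp weights a = sin((1−f)δ)/sin δ ≈ 0.240, b = sin(fδ)/sin δ ≈ 0.882.
p = a·p₁ + b·p₂ ≈ (-0.440, 0.546, 0.713); φ = arcsin(p_z) ≈ 45.50°, λ = atan2(p_y, p_x) ≈ 128.86°.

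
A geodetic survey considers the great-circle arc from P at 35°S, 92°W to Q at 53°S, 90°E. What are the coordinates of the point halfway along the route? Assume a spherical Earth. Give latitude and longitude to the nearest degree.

≈ 81°S, 98°W

The haversine formula gives a central angle δ ≈ 1.605 rad (92.0°) between the endpoints.
Interpolate at f = 1/2 with slerp weights a = sin((1−f)δ)/sin δ ≈ 0.720, b = sin(fδ)/sin δ ≈ 0.720.
p = a·p₁ + b·p₂ ≈ (-0.021, -0.156, -0.988); φ = arcsin(p_z) ≈ -80.94°, λ = atan2(p_y, p_x) ≈ -97.51°.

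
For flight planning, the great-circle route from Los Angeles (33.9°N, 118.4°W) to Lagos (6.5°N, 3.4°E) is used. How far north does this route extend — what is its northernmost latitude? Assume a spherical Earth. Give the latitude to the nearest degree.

The great circle lies in the plane with unit normal n̂ = (p₁ × p₂)/|p₁ × p₂|.
Here n̂_z ≈ +0.755; the vertex latitude is φ_max = arccos|n̂_z| ≈ 41.0°.

≈ 41°N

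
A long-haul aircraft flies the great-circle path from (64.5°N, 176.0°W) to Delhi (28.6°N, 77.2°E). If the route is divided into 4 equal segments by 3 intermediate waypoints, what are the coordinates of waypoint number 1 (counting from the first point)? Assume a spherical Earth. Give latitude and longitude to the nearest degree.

≈ (67°N, 140°E)

Convert each endpoint to a unit vector on the sphere (x = cos φ cos λ, y = cos φ sin λ, z = sin φ).
The central angle between the endpoints is δ = arccos(p₁·p₂) ≈ 1.242 rad (71.2°).
Interpolate at f = 1/4 with slerp weights a = sin((1−f)δ)/sin δ ≈ 0.848, b = sin(fδ)/sin δ ≈ 0.323.
p = a·p₁ + b·p₂ ≈ (-0.301, 0.251, 0.920); φ = arcsin(p_z) ≈ 66.91°, λ = atan2(p_y, p_x) ≈ 140.22°.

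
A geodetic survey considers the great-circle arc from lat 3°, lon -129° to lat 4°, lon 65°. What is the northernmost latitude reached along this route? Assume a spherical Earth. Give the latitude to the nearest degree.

The great circle lies in the plane with unit normal n̂ = (p₁ × p₂)/|p₁ × p₂|.
Here n̂_z ≈ -0.894; the vertex latitude is φ_max = arccos|n̂_z| ≈ 26.7°.

≈ 27°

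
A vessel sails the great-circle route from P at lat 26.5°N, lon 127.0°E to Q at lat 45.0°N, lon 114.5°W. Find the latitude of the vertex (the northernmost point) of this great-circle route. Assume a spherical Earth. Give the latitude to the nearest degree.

The great circle lies in the plane with unit normal n̂ = (p₁ × p₂)/|p₁ × p₂|.
Here n̂_z ≈ +0.556; the vertex latitude is φ_max = arccos|n̂_z| ≈ 56.2°.
Check via Clairaut: cos φ_max = |cos φ₁| · sin C = cos(26.5°)·sin(38.4°) ≈ 0.556, again giving ≈ 56.2°.

≈ 56°N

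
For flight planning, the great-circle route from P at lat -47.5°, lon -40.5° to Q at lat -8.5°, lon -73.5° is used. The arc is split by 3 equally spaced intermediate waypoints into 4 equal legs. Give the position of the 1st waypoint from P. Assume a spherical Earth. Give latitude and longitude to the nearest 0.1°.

≈ lat -38.6°, lon -51.6°

Write both endpoints as unit vectors p₁, p₂ with components (cos φ cos λ, cos φ sin λ, sin φ).
The central angle between the endpoints is δ = arccos(p₁·p₂) ≈ 0.837 rad (48.0°).
Interpolate at f = 1/4 with slerp weights a = sin((1−f)δ)/sin δ ≈ 0.791, b = sin(fδ)/sin δ ≈ 0.280.
p = a·p₁ + b·p₂ ≈ (0.485, -0.612, -0.624); φ = arcsin(p_z) ≈ -38.64°, λ = atan2(p_y, p_x) ≈ -51.62°.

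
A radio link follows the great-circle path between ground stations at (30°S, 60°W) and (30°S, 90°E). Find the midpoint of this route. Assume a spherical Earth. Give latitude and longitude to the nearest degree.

≈ (66°S, 15°E)

Write both endpoints as unit vectors p₁, p₂ with components (cos φ cos λ, cos φ sin λ, sin φ).
The central angle between the endpoints is δ = arccos(p₁·p₂) ≈ 1.982 rad (113.5°).
Interpolate at f = 1/2 with slerp weights a = sin((1−f)δ)/sin δ ≈ 0.913, b = sin(fδ)/sin δ ≈ 0.913.
p = a·p₁ + b·p₂ ≈ (0.395, 0.106, -0.913); φ = arcsin(p_z) ≈ -65.85°, λ = atan2(p_y, p_x) ≈ 15.00°.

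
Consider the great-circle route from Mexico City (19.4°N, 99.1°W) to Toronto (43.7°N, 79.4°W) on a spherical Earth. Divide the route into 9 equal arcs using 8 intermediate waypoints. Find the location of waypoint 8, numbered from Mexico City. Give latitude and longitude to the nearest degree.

≈ (41°N, 82°W)

Convert each endpoint to a unit vector on the sphere (x = cos φ cos λ, y = cos φ sin λ, z = sin φ).
The central angle between the endpoints is δ = arccos(p₁·p₂) ≈ 0.513 rad (29.4°).
Interpolate at f = 8/9 with slerp weights a = sin((1−f)δ)/sin δ ≈ 0.116, b = sin(fδ)/sin δ ≈ 0.897.
p = a·p₁ + b·p₂ ≈ (0.102, -0.746, 0.658); φ = arcsin(p_z) ≈ 41.18°, λ = atan2(p_y, p_x) ≈ -82.21°.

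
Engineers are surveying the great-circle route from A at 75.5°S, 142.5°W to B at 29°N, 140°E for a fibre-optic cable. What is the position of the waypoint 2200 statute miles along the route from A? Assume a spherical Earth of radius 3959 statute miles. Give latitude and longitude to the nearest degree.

≈ 51°S, 165°E

Convert each endpoint to a unit vector on the sphere (x = cos φ cos λ, y = cos φ sin λ, z = sin φ).
The central angle between the endpoints is δ = arccos(p₁·p₂) ≈ 2.006 rad (115.0°). The total great-circle distance is δ·R ≈ 2.006 × 3959 ≈ 7943 mi, so the target fraction is f = 2200/7943 ≈ 0.277.
Interpolate at f ≈ 0.277 with slerp weights a = sin((1−f)δ)/sin δ ≈ 1.095, b = sin(fδ)/sin δ ≈ 0.582.
p = a·p₁ + b·p₂ ≈ (-0.607, 0.160, -0.778); φ = arcsin(p_z) ≈ -51.09°, λ = atan2(p_y, p_x) ≈ 165.22°.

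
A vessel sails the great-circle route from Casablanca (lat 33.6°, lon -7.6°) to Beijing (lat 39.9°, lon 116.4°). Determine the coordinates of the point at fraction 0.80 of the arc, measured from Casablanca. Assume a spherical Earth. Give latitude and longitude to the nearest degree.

Convert each endpoint to a unit vector on the sphere (x = cos φ cos λ, y = cos φ sin λ, z = sin φ).
The central angle between the endpoints is δ = arccos(p₁·p₂) ≈ 1.573 rad (90.1°).
Interpolate at f = 0.80 with slerp weights a = sin((1−f)δ)/sin δ ≈ 0.309, b = sin(fδ)/sin δ ≈ 0.952.
p = a·p₁ + b·p₂ ≈ (-0.069, 0.620, 0.782); φ = arcsin(p_z) ≈ 51.41°, λ = atan2(p_y, p_x) ≈ 96.36°.

≈ lat 51°, lon 96°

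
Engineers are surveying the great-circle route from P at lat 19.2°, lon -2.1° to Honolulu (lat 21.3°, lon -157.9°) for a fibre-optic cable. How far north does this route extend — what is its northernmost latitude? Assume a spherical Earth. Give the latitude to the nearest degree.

≈ 60°

The great circle lies in the plane with unit normal n̂ = (p₁ × p₂)/|p₁ × p₂|.
Here n̂_z ≈ -0.494; the vertex latitude is φ_max = arccos|n̂_z| ≈ 60.4°.
Check via Clairaut: cos φ_max = |cos φ₁| · sin C = cos(19.2°)·sin(31.5°) ≈ 0.494, again giving ≈ 60.4°.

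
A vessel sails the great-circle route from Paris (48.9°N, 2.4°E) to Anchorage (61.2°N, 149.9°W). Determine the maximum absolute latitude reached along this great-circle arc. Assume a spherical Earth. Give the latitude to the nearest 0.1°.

≈ 80.8°N

The great circle lies in the plane with unit normal n̂ = (p₁ × p₂)/|p₁ × p₂|.
Here n̂_z ≈ -0.159; the vertex latitude is φ_max = arccos|n̂_z| ≈ 80.8°.
Check via Clairaut: cos φ_max = |cos φ₁| · sin C = cos(48.9°)·sin(14.0°) ≈ 0.159, again giving ≈ 80.8°.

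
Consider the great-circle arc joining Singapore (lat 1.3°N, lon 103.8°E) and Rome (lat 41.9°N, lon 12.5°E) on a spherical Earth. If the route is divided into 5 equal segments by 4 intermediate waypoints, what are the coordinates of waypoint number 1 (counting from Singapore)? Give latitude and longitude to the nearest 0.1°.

Convert each endpoint to a unit vector on the sphere (x = cos φ cos λ, y = cos φ sin λ, z = sin φ).
The central angle between the endpoints is δ = arccos(p₁·p₂) ≈ 1.573 rad (90.1°).
Interpolate at f = 1/5 with slerp weights a = sin((1−f)δ)/sin δ ≈ 0.951, b = sin(fδ)/sin δ ≈ 0.309.
p = a·p₁ + b·p₂ ≈ (-0.002, 0.974, 0.228); φ = arcsin(p_z) ≈ 13.19°, λ = atan2(p_y, p_x) ≈ 90.12°.

≈ lat 13.2°N, lon 90.1°E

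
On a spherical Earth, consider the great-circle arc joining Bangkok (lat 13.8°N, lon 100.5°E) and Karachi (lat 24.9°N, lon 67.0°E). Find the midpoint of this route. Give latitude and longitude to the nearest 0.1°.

≈ lat 20.1°N, lon 84.3°E

Write both endpoints as unit vectors p₁, p₂ with components (cos φ cos λ, cos φ sin λ, sin φ).
The central angle between the endpoints is δ = arccos(p₁·p₂) ≈ 0.583 rad (33.4°).
Interpolate at f = 1/2 with slerp weights a = sin((1−f)δ)/sin δ ≈ 0.522, b = sin(fδ)/sin δ ≈ 0.522.
p = a·p₁ + b·p₂ ≈ (0.093, 0.934, 0.344); φ = arcsin(p_z) ≈ 20.14°, λ = atan2(p_y, p_x) ≈ 84.34°.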